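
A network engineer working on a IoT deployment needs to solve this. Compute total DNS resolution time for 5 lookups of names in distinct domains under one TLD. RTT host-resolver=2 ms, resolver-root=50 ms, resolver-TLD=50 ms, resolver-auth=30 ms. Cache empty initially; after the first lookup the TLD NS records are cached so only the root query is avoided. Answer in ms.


Lookup 1 (cold cache): local + root + TLD + auth = 2 + 50 + 50 + 30 = 132 ms
Lookups 2..5 (TLD NS cached -> skip root; new domain -> still ask TLD and auth): local + TLD + auth = 2 + 50 + 30 = 82 ms each
Remaining 4 lookups: 4 * 82 = 328 ms
Total = 132 + 328 = 460 ms

460


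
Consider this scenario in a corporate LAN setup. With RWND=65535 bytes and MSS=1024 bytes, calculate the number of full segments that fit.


Given: RWND = 65535 bytes, MSS = 1024 bytes
Full segments = floor(RWND / MSS)
Full segments = floor(65535 / 1024)
Full segments = floor(63.999) = 63

63


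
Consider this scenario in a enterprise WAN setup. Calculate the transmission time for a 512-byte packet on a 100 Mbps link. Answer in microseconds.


Given: packet = 512 bytes, bandwidth = 100 Mbps
Packet in bits = 512 * 8 = 4096 bits
Bandwidth = 100 * 10^6 = 100000000 bps
Time = 4096 / 100000000 seconds
Time in us = 4096 * 10^6 / 100000000 = 40.96

40.96


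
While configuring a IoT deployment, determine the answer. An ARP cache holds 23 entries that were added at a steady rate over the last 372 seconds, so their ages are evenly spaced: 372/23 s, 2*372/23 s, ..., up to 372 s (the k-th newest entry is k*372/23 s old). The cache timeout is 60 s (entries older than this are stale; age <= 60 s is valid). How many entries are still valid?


Ages are k * 372/23 s for k = 1..23 (spacing = 16.1739 s).
Entry k is valid iff k * 372/23 <= 60 iff k <= 23 * 60 / 372 = 3.7097
n_valid = floor(3.7097) = 3
(n_stale = 23 - 3 = 20)

3


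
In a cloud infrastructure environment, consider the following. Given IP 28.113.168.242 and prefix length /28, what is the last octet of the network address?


Given: IP = 28.113.168.242, prefix = /28
Subnet mask = 255.255.255.240
Last octet of IP: 242
Last octet of mask: 240
Network last octet = 242 AND 240 = 240

240


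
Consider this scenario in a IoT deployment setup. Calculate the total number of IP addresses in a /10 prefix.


Given: CIDR prefix /10
Host bits = 32 - 10 = 22
Total addresses = 2^22 = 4194304

4194304


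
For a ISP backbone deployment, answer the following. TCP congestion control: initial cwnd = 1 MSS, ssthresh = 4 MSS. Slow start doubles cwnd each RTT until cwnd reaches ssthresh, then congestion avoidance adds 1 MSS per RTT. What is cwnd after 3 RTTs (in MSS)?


RTT 0: cwnd = 1 MSS (initial)
RTT 1: cwnd = 2 MSS (slow start, doubled)
RTT 2: cwnd = 4 MSS (slow start, doubled)
RTT 3: cwnd = 5 MSS (congestion avoidance, +1)

5


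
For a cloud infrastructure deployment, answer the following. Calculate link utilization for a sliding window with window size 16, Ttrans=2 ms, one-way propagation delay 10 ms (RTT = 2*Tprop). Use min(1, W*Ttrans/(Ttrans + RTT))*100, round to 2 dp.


Given: W = 16, Ttrans = 2 ms, RTT = 20 ms (= 2 * Tprop, Tprop = 10 ms)
Cycle time = Ttrans + RTT = 2 + 20 = 22 ms (first packet sent until its ACK returns)
W * Ttrans = 16 * 2 = 32 ms of sending per cycle
W * Ttrans / (Ttrans + RTT) = 32 / 22 = 1.454545
U = min(1, 1.454545) = 1.000000
U% = 100.00%

100.00


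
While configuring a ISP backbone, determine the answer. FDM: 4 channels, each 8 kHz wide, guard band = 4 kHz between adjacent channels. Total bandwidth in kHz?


Given: 4 channels, 8 kHz each, guard = 4 kHz
Channel bandwidth = 4 * 8 = 32 kHz
Guard bands = 3 gaps * 4 kHz = 12 kHz
Total = 32 + 12 = 44 kHz

44


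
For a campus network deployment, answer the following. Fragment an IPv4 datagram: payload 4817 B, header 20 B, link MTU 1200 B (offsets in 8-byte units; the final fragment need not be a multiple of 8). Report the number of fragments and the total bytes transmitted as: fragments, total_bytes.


Max data per non-final fragment = floor((MTU - header)/8)*8 = floor((1200 - 20)/8)*8 = floor(1180/8)*8 = 1176 B
Final fragment needs no 8-byte alignment: it can carry up to MTU - header = 1180 B
Non-final fragments needed = ceil((payload - 1180) / 1176) = ceil(3637/1176) = ceil(3.0927) = 4
Number of fragments = 4 + 1 = 5
Fragment sizes (data): 4 * 1176 B + 113 B (last, 113 <= 1180 OK)
Total bytes sent = payload + n_frags * header = 4817 + 5*20 = 4817 + 100 = 4917 B

5, 4917


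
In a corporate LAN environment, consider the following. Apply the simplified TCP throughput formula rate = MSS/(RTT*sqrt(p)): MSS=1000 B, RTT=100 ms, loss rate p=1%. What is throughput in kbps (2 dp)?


Given: MSS = 1000 bytes, RTT = 100 ms, loss = 1%
RTT in seconds = 100 / 1000 = 0.1
Loss rate = 1% = 0.01
sqrt(loss) = sqrt(0.01) = 0.1
Throughput (bytes/s) = 1000 / (0.1 * 0.1) = 100000.0000
Throughput (kbps) = 100000.0000 * 8 / 1000 = 800.000000 -> 800.00 kbps (2 dp)

800.00


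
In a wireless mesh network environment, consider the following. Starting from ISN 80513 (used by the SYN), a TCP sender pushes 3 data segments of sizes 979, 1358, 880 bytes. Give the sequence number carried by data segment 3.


The SYN occupies sequence number ISN = 80513, so the first data byte is ISN + 1 = 80514.
SEQ of data segment i = (ISN + 1) + sum of payload sizes of segments 1..i-1.
Segment 1: SEQ = 80514, payload = 979 bytes
Segment 2: SEQ = 81493, payload = 1358 bytes
Segment 3: SEQ = 82851, payload = 880 bytes
SEQ of segment 3 = 80514 + 979 + 1358 = 82851

82851


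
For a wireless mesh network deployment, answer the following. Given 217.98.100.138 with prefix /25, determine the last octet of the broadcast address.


Given: IP = 217.98.100.138, prefix = /25
Host bits = 32 - 25 = 7
Network last octet = 138 AND mask = 128
Host part size = 2^7 - 1 = 127
Broadcast last octet = 128 OR 127 = 255

255


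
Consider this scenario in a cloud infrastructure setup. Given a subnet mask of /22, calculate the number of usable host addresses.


Given: subnet mask /22
Host bits = 32 - 22 = 10
Total addresses = 2^10 = 1024
Usable hosts = 1024 - 2 (network + broadcast) = 1022

1022


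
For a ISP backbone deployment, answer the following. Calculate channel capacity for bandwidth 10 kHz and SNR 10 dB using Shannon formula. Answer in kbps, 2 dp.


Given: B = 10 kHz, SNR = 10 dB
SNR linear = 10^(10/10) = 10
1 + SNR = 11
log2(11) = 3.4594316186
C = 10 * 1000 * 3.4594316186 = 34594.3162 bps
C = 34.594316 kbps -> 34.59 kbps (2 dp)

34.59


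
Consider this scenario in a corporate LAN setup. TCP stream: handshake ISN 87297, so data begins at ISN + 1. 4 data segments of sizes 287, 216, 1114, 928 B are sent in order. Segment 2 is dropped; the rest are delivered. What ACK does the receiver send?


SYN uses sequence number 87297; first data byte = ISN + 1 = 87298.
Segment 1: SEQ = 87298, len = 287 B, covers [87298, 87584]
Segment 2: SEQ = 87585, len = 216 B, covers [87585, 87800] [LOST]
Segment 3: SEQ = 87801, len = 1114 B, covers [87801, 88914]
Segment 4: SEQ = 88915, len = 928 B, covers [88915, 89842]
In-order data received: bytes [87298, 87584] (segments 1..1).
Segment 2 missing -> gap begins at byte 87585; later segments buffered out of order.
Cumulative ACK = next expected in-order byte = 87298 + 287 = 87585

87585


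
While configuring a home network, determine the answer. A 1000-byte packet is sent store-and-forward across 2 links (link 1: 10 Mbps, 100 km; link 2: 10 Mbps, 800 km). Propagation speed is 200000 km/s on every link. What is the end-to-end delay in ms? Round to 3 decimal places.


Packet = 1000 bytes = 8000 bits. Store-and-forward: sum (t_trans + t_prop) per link.
Link 1: t_trans = 8000/(10*10^6) s = 0.8000 ms; t_prop = 100/200000 s = 0.5000 ms; subtotal = 1.3000 ms
Link 2: t_trans = 8000/(10*10^6) s = 0.8000 ms; t_prop = 800/200000 s = 4.0000 ms; subtotal = 4.8000 ms
End-to-end = 1.3000 + 4.8000 = 6.1000 ms -> 6.100 ms (3 dp)

6.100


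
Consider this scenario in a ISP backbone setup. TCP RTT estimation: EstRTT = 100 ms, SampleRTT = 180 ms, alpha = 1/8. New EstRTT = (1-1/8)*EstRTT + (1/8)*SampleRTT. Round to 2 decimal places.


Given: EstRTT = 100 ms, SampleRTT = 180 ms, alpha = 1/8
New EstRTT = (1 - alpha) * EstRTT + alpha * SampleRTT
(7/8) * 100 = 87.5
(1/8) * 180 = 22.5
New EstRTT = 87.5 + 22.5 = 110 ms -> 110.00 ms (2 dp)

110.00


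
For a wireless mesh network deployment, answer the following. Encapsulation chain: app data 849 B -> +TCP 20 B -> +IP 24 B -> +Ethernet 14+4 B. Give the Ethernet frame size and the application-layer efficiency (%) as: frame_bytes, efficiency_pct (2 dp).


TCP segment = 849 + 20 = 869 B
IP packet = 869 + 24 = 893 B
Ethernet frame = 893 + 14 + 4 = 911 B
Efficiency = app / frame = 849 / 911 = 0.931943 = 93.1943% -> 93.19% (2 dp)

911, 93.19


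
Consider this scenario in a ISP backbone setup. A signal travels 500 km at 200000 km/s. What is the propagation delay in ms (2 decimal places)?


Given: distance = 500 km, speed = 200000 km/s
Delay = distance / speed = 500 / 200000 seconds
Delay in ms = 500 * 1000 / 200000
Delay = 2.5000 ms
Rounded to 2 dp = 2.50 ms

2.50


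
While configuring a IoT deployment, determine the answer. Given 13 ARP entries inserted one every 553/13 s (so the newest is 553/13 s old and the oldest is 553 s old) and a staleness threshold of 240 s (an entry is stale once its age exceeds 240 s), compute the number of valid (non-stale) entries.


Ages are k * 553/13 s for k = 1..13 (spacing = 42.5385 s).
Entry k is valid iff k * 553/13 <= 240 iff k <= 13 * 240 / 553 = 5.6420
n_valid = floor(5.6420) = 5
(n_stale = 13 - 5 = 8)

5


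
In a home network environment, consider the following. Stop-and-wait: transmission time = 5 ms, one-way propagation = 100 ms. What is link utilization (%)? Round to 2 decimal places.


Given: Ttrans = 5 ms, Tprop = 100 ms
RTT = 2 * Tprop = 2 * 100 = 200 ms
U = Ttrans / (Ttrans + RTT)
U = 5 / (5 + 200)
U = 5 / 205 = 0.02439
U% = 2.44%

2.44


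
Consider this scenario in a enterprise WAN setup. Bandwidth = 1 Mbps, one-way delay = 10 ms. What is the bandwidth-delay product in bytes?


Given: bandwidth = 1 Mbps, delay = 10 ms
BDP in bits = 1 * 10^6 * 10 / 1000
BDP in bits = 10000
BDP in bytes = 10000 / 8 = 1250

1250


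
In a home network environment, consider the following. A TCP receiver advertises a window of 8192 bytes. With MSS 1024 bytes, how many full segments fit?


Given: RWND = 8192 bytes, MSS = 1024 bytes
Full segments = floor(RWND / MSS)
Full segments = floor(8192 / 1024)
Full segments = floor(8.0) = 8

8


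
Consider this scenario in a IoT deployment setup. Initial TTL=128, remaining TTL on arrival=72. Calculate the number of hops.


Given: initial TTL = 128, received TTL = 72
Hops = initial TTL - received TTL
Hops = 128 - 72 = 56

56


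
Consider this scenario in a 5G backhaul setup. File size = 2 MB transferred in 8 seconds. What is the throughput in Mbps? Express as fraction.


Given: file = 2 MB, time = 8 s
File in Mb = 2 * 8 = 16 Mb
Throughput = 16 / 8 Mbps
Throughput = 2 Mbps

2


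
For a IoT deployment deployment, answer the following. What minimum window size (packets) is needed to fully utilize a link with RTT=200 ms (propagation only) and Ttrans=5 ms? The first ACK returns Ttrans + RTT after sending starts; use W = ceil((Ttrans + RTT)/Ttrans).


Given: Ttrans = 5 ms, RTT = 200 ms (= 2 * Tprop, Tprop = 100 ms)
Time until first ACK returns = Ttrans + RTT = 5 + 200 = 205 ms
Need W * Ttrans >= Ttrans + RTT  ->  W >= (Ttrans + RTT) / Ttrans
(Ttrans + RTT) / Ttrans = 205 / 5 = 41
W_min = ceil(41) = 41

41


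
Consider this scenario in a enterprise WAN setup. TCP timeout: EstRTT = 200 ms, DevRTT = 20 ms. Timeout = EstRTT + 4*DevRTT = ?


Given: EstRTT = 200 ms, DevRTT = 20 ms
Timeout = EstRTT + 4 * DevRTT
4 * DevRTT = 4 * 20 = 80
Timeout = 200 + 80 = 280 ms

280


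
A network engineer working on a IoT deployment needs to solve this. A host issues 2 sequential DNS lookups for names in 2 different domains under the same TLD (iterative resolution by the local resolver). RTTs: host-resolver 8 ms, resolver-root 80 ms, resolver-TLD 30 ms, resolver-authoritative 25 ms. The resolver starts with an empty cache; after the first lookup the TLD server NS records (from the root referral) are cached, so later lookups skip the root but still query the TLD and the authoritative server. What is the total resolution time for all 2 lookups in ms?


Lookup 1 (cold cache): local + root + TLD + auth = 8 + 80 + 30 + 25 = 143 ms
Lookups 2..2 (TLD NS cached -> skip root; new domain -> still ask TLD and auth): local + TLD + auth = 8 + 30 + 25 = 63 ms each
Remaining 1 lookups: 1 * 63 = 63 ms
Total = 143 + 63 = 206 ms

206


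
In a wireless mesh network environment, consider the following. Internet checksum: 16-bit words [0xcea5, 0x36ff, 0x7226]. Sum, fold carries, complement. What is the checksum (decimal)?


Given words: [0xcea5, 0x36ff, 0x7226]
Step 1: Sum all words
Raw sum = 52901 + 14079 + 29222 = 96202
Step 2: Fold carry: (30666 + 1) = 30667
One's complement = ~30667 & 0xFFFF = 34868

34868


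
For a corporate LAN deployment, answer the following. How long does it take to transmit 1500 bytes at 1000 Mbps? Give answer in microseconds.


Given: packet = 1500 bytes, bandwidth = 1000 Mbps
Packet in bits = 1500 * 8 = 12000 bits
Bandwidth = 1000 * 10^6 = 1000000000 bps
Time = 12000 / 1000000000 seconds
Time in us = 12000 * 10^6 / 1000000000 = 12

12


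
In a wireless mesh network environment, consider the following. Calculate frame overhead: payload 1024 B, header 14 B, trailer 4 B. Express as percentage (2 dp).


Given: payload = 1024 B, header = 14 B, trailer = 4 B
Overhead bytes = header + trailer = 14 + 4 = 18
Total frame = payload + overhead = 1024 + 18 = 1042
Overhead % = 18 / 1042 * 100 = 1.7274% -> 1.73% (2 dp)

1.73


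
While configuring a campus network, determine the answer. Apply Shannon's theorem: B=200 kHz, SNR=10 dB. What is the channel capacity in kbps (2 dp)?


Given: B = 200 kHz, SNR = 10 dB
SNR linear = 10^(10/10) = 10
1 + SNR = 11
log2(11) = 3.4594316186
C = 200 * 1000 * 3.4594316186 = 691886.3237 bps
C = 691.886324 kbps -> 691.89 kbps (2 dp)

691.89


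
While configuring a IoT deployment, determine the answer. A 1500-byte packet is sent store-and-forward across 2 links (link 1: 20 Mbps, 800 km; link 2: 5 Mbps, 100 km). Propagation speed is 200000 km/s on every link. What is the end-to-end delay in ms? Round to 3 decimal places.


Packet = 1500 bytes = 12000 bits. Store-and-forward: sum (t_trans + t_prop) per link.
Link 1: t_trans = 12000/(20*10^6) s = 0.6000 ms; t_prop = 800/200000 s = 4.0000 ms; subtotal = 4.6000 ms
Link 2: t_trans = 12000/(5*10^6) s = 2.4000 ms; t_prop = 100/200000 s = 0.5000 ms; subtotal = 2.9000 ms
End-to-end = 4.6000 + 2.9000 = 7.5000 ms -> 7.500 ms (3 dp)

7.500


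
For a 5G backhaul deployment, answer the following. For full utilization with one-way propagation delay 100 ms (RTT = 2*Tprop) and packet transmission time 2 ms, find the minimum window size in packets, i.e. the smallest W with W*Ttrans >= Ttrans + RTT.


Given: Ttrans = 2 ms, RTT = 200 ms (= 2 * Tprop, Tprop = 100 ms)
Time until first ACK returns = Ttrans + RTT = 2 + 200 = 202 ms
Need W * Ttrans >= Ttrans + RTT  ->  W >= (Ttrans + RTT) / Ttrans
(Ttrans + RTT) / Ttrans = 202 / 2 = 101
W_min = ceil(101) = 101

101


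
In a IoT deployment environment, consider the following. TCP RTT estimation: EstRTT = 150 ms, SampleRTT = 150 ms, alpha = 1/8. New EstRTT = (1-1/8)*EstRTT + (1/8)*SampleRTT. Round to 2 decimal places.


Given: EstRTT = 150 ms, SampleRTT = 150 ms, alpha = 1/8
New EstRTT = (1 - alpha) * EstRTT + alpha * SampleRTT
(7/8) * 150 = 131.25
(1/8) * 150 = 18.75
New EstRTT = 131.25 + 18.75 = 150 ms -> 150.00 ms (2 dp)

150.00


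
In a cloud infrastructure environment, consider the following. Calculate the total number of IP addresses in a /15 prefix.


Given: CIDR prefix /15
Host bits = 32 - 15 = 17
Total addresses = 2^17 = 131072

131072


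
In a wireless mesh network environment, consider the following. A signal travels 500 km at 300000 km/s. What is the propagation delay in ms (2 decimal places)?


Given: distance = 500 km, speed = 300000 km/s
Delay = distance / speed = 500 / 300000 seconds
Delay in ms = 500 * 1000 / 300000
Delay = 1.6667 ms
Rounded to 2 dp = 1.67 ms

1.67


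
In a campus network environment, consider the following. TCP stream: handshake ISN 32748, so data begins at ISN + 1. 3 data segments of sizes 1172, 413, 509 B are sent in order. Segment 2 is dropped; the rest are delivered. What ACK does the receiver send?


SYN uses sequence number 32748; first data byte = ISN + 1 = 32749.
Segment 1: SEQ = 32749, len = 1172 B, covers [32749, 33920]
Segment 2: SEQ = 33921, len = 413 B, covers [33921, 34333] [LOST]
Segment 3: SEQ = 34334, len = 509 B, covers [34334, 34842]
In-order data received: bytes [32749, 33920] (segments 1..1).
Segment 2 missing -> gap begins at byte 33921; later segments buffered out of order.
Cumulative ACK = next expected in-order byte = 32749 + 1172 = 33921

33921


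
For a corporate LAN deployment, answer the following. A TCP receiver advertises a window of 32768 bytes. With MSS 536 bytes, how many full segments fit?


Given: RWND = 32768 bytes, MSS = 536 bytes
Full segments = floor(RWND / MSS)
Full segments = floor(32768 / 536)
Full segments = floor(61.1343) = 61

61


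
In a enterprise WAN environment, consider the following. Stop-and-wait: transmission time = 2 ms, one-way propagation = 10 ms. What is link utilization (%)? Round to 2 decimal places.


Given: Ttrans = 2 ms, Tprop = 10 ms
RTT = 2 * Tprop = 2 * 10 = 20 ms
U = Ttrans / (Ttrans + RTT)
U = 2 / (2 + 20)
U = 2 / 22 = 0.090909
U% = 9.09%

9.09


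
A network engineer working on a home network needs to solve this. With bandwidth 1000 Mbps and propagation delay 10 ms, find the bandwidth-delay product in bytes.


Given: bandwidth = 1000 Mbps, delay = 10 ms
BDP in bits = 1000 * 10^6 * 10 / 1000
BDP in bits = 10000000
BDP in bytes = 10000000 / 8 = 1250000

1250000


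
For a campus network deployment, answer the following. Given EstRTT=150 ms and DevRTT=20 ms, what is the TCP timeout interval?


Given: EstRTT = 150 ms, DevRTT = 20 ms
Timeout = EstRTT + 4 * DevRTT
4 * DevRTT = 4 * 20 = 80
Timeout = 150 + 80 = 230 ms

230


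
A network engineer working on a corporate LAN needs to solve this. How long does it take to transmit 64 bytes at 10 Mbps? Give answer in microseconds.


Given: packet = 64 bytes, bandwidth = 10 Mbps
Packet in bits = 64 * 8 = 512 bits
Bandwidth = 10 * 10^6 = 10000000 bps
Time = 512 / 10000000 seconds
Time in us = 512 * 10^6 / 10000000 = 51.2

51.2


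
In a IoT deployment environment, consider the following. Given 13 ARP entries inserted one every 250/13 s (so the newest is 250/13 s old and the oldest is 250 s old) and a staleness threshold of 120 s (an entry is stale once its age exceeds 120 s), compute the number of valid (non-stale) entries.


Ages are k * 250/13 s for k = 1..13 (spacing = 19.2308 s).
Entry k is valid iff k * 250/13 <= 120 iff k <= 13 * 120 / 250 = 6.2400
n_valid = floor(6.2400) = 6
(n_stale = 13 - 6 = 7)

6


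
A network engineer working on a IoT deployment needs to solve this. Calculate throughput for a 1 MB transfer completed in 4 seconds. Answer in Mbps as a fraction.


Given: file = 1 MB, time = 4 s
File in Mb = 1 * 8 = 8 Mb
Throughput = 8 / 4 Mbps
Throughput = 2 Mbps

2


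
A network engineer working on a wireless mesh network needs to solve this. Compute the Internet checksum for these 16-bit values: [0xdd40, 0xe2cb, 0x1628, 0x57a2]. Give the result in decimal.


Given words: [0xdd40, 0xe2cb, 0x1628, 0x57a2]
Step 1: Sum all words
Raw sum = 56640 + 58059 + 5672 + 22434 = 142805
Step 2: Fold carry: (11733 + 2) = 11735
One's complement = ~11735 & 0xFFFF = 53800

53800


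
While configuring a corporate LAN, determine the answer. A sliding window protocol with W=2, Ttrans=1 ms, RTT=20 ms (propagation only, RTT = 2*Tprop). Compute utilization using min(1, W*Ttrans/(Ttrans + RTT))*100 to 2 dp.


Given: W = 2, Ttrans = 1 ms, RTT = 20 ms (= 2 * Tprop, Tprop = 10 ms)
Cycle time = Ttrans + RTT = 1 + 20 = 21 ms (first packet sent until its ACK returns)
W * Ttrans = 2 * 1 = 2 ms of sending per cycle
W * Ttrans / (Ttrans + RTT) = 2 / 21 = 0.095238
U = min(1, 0.095238) = 0.095238
U% = 9.52%

9.52


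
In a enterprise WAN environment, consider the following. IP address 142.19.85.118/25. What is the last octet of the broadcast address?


Given: IP = 142.19.85.118, prefix = /25
Host bits = 32 - 25 = 7
Network last octet = 118 AND mask = 0
Host part size = 2^7 - 1 = 127
Broadcast last octet = 0 OR 127 = 127

127


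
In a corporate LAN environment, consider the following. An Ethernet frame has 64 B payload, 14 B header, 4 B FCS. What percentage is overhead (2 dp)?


Given: payload = 64 B, header = 14 B, trailer = 4 B
Overhead bytes = header + trailer = 14 + 4 = 18
Total frame = payload + overhead = 64 + 18 = 82
Overhead % = 18 / 82 * 100 = 21.9512% -> 21.95% (2 dp)

21.95


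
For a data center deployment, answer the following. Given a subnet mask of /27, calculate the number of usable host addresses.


Given: subnet mask /27
Host bits = 32 - 27 = 5
Total addresses = 2^5 = 32
Usable hosts = 32 - 2 (network + broadcast) = 30

30


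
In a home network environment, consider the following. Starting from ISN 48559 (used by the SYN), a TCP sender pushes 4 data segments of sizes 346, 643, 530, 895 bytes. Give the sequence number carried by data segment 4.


The SYN occupies sequence number ISN = 48559, so the first data byte is ISN + 1 = 48560.
SEQ of data segment i = (ISN + 1) + sum of payload sizes of segments 1..i-1.
Segment 1: SEQ = 48560, payload = 346 bytes
Segment 2: SEQ = 48906, payload = 643 bytes
Segment 3: SEQ = 49549, payload = 530 bytes
Segment 4: SEQ = 50079, payload = 895 bytes
SEQ of segment 4 = 48560 + 346 + 643 + 530 = 50079

50079


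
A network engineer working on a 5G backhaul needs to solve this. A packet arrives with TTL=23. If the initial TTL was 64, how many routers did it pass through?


Given: initial TTL = 64, received TTL = 23
Hops = initial TTL - received TTL
Hops = 64 - 23 = 41

41


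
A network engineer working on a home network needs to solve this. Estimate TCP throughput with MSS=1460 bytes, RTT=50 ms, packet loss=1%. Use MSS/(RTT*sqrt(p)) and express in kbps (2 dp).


Given: MSS = 1460 bytes, RTT = 50 ms, loss = 1%
RTT in seconds = 50 / 1000 = 0.05
Loss rate = 1% = 0.01
sqrt(loss) = sqrt(0.01) = 0.1
Throughput (bytes/s) = 1460 / (0.05 * 0.1) = 292000.0000
Throughput (kbps) = 292000.0000 * 8 / 1000 = 2336.000000 -> 2336.00 kbps (2 dp)

2336.00


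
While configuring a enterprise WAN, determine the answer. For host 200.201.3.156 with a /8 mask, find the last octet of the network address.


Given: IP = 200.201.3.156, prefix = /8
Subnet mask = 255.0.0.0
Last octet of IP: 156
Last octet of mask: 0
Network last octet = 156 AND 0 = 0

0


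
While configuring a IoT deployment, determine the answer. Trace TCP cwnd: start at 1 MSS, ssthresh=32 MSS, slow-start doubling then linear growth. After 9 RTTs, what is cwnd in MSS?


RTT 0: cwnd = 1 MSS (initial)
RTT 1: cwnd = 2 MSS (slow start, doubled)
RTT 2: cwnd = 4 MSS (slow start, doubled)
RTT 3: cwnd = 8 MSS (slow start, doubled)
RTT 4: cwnd = 16 MSS (slow start, doubled)
RTT 5: cwnd = 32 MSS (slow start, doubled)
RTT 6: cwnd = 33 MSS (congestion avoidance, +1)
RTT 7: cwnd = 34 MSS (congestion avoidance, +1)
RTT 8: cwnd = 35 MSS (congestion avoidance, +1)
RTT 9: cwnd = 36 MSS (congestion avoidance, +1)

36


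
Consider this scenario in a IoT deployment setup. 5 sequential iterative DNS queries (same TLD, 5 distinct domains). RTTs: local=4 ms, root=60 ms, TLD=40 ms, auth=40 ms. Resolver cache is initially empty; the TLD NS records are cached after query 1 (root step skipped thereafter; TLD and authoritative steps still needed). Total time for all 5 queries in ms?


Lookup 1 (cold cache): local + root + TLD + auth = 4 + 60 + 40 + 40 = 144 ms
Lookups 2..5 (TLD NS cached -> skip root; new domain -> still ask TLD and auth): local + TLD + auth = 4 + 40 + 40 = 84 ms each
Remaining 4 lookups: 4 * 84 = 336 ms
Total = 144 + 336 = 480 ms

480


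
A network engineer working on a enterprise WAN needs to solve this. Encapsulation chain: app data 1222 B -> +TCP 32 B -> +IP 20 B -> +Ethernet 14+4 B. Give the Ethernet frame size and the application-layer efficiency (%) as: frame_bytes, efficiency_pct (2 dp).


TCP segment = 1222 + 32 = 1254 B
IP packet = 1254 + 20 = 1274 B
Ethernet frame = 1274 + 14 + 4 = 1292 B
Efficiency = app / frame = 1222 / 1292 = 0.945820 = 94.5820% -> 94.58% (2 dp)

1292, 94.58


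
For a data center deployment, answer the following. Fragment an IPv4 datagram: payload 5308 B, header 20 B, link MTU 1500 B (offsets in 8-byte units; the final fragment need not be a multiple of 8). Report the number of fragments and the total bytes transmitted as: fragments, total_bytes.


Max data per non-final fragment = floor((MTU - header)/8)*8 = floor((1500 - 20)/8)*8 = floor(1480/8)*8 = 1480 B
Final fragment needs no 8-byte alignment: it can carry up to MTU - header = 1480 B
Non-final fragments needed = ceil((payload - 1480) / 1480) = ceil(3828/1480) = ceil(2.5865) = 3
Number of fragments = 3 + 1 = 4
Fragment sizes (data): 3 * 1480 B + 868 B (last, 868 <= 1480 OK)
Total bytes sent = payload + n_frags * header = 5308 + 4*20 = 5308 + 80 = 5388 B

4, 5388


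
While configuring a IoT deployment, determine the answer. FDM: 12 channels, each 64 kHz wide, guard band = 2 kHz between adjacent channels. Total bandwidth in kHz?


Given: 12 channels, 64 kHz each, guard = 2 kHz
Channel bandwidth = 12 * 64 = 768 kHz
Guard bands = 11 gaps * 2 kHz = 22 kHz
Total = 768 + 22 = 790 kHz

790


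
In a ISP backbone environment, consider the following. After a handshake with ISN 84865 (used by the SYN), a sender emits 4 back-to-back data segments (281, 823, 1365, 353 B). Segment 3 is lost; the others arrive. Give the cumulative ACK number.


SYN uses sequence number 84865; first data byte = ISN + 1 = 84866.
Segment 1: SEQ = 84866, len = 281 B, covers [84866, 85146]
Segment 2: SEQ = 85147, len = 823 B, covers [85147, 85969]
Segment 3: SEQ = 85970, len = 1365 B, covers [85970, 87334] [LOST]
Segment 4: SEQ = 87335, len = 353 B, covers [87335, 87687]
In-order data received: bytes [84866, 85969] (segments 1..2).
Segment 3 missing -> gap begins at byte 85970; later segments buffered out of order.
Cumulative ACK = next expected in-order byte = 84866 + 281 + 823 = 85970

85970


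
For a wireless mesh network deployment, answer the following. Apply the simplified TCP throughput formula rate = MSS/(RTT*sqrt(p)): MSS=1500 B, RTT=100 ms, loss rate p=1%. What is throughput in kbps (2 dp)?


Given: MSS = 1500 bytes, RTT = 100 ms, loss = 1%
RTT in seconds = 100 / 1000 = 0.1
Loss rate = 1% = 0.01
sqrt(loss) = sqrt(0.01) = 0.1
Throughput (bytes/s) = 1500 / (0.1 * 0.1) = 150000.0000
Throughput (kbps) = 150000.0000 * 8 / 1000 = 1200.000000 -> 1200.00 kbps (2 dp)

1200.00


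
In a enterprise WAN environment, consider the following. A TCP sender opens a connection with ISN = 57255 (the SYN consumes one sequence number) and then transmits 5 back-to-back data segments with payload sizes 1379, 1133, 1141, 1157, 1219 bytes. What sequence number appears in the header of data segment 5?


The SYN occupies sequence number ISN = 57255, so the first data byte is ISN + 1 = 57256.
SEQ of data segment i = (ISN + 1) + sum of payload sizes of segments 1..i-1.
Segment 1: SEQ = 57256, payload = 1379 bytes
Segment 2: SEQ = 58635, payload = 1133 bytes
Segment 3: SEQ = 59768, payload = 1141 bytes
Segment 4: SEQ = 60909, payload = 1157 bytes
Segment 5: SEQ = 62066, payload = 1219 bytes
SEQ of segment 5 = 57256 + 1379 + 1133 + 1141 + 1157 = 62066

62066


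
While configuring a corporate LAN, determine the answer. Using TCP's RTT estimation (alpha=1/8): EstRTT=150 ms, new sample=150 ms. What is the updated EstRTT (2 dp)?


Given: EstRTT = 150 ms, SampleRTT = 150 ms, alpha = 1/8
New EstRTT = (1 - alpha) * EstRTT + alpha * SampleRTT
(7/8) * 150 = 131.25
(1/8) * 150 = 18.75
New EstRTT = 131.25 + 18.75 = 150 ms -> 150.00 ms (2 dp)

150.00


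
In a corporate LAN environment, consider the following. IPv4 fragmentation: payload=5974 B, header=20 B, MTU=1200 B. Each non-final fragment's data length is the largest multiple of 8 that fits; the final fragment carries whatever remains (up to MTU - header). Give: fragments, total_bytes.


Max data per non-final fragment = floor((MTU - header)/8)*8 = floor((1200 - 20)/8)*8 = floor(1180/8)*8 = 1176 B
Final fragment needs no 8-byte alignment: it can carry up to MTU - header = 1180 B
Non-final fragments needed = ceil((payload - 1180) / 1176) = ceil(4794/1176) = ceil(4.0765) = 5
Number of fragments = 5 + 1 = 6
Fragment sizes (data): 5 * 1176 B + 94 B (last, 94 <= 1180 OK)
Total bytes sent = payload + n_frags * header = 5974 + 6*20 = 5974 + 120 = 6094 B

6, 6094


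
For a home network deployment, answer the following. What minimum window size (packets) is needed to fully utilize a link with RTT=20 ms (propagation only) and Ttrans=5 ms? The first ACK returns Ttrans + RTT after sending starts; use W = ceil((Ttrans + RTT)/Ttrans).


Given: Ttrans = 5 ms, RTT = 20 ms (= 2 * Tprop, Tprop = 10 ms)
Time until first ACK returns = Ttrans + RTT = 5 + 20 = 25 ms
Need W * Ttrans >= Ttrans + RTT  ->  W >= (Ttrans + RTT) / Ttrans
(Ttrans + RTT) / Ttrans = 25 / 5 = 5
W_min = ceil(5) = 5

5


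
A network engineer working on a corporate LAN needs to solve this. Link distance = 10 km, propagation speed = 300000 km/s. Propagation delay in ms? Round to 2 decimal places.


Given: distance = 10 km, speed = 300000 km/s
Delay = distance / speed = 10 / 300000 seconds
Delay in ms = 10 * 1000 / 300000
Delay = 0.0333 ms
Rounded to 2 dp = 0.03 ms

0.03


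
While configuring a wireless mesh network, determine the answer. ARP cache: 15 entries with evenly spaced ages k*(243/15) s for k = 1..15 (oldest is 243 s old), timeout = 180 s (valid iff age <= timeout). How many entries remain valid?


Ages are k * 243/15 s for k = 1..15 (spacing = 16.2000 s).
Entry k is valid iff k * 243/15 <= 180 iff k <= 15 * 180 / 243 = 11.1111
n_valid = floor(11.1111) = 11
(n_stale = 15 - 11 = 4)

11


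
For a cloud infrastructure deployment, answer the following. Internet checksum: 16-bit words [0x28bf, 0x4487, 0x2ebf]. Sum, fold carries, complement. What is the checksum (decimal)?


Given words: [0x28bf, 0x4487, 0x2ebf]
Step 1: Sum all words
Raw sum = 10431 + 17543 + 11967 = 39941
One's complement = ~39941 & 0xFFFF = 25594

25594


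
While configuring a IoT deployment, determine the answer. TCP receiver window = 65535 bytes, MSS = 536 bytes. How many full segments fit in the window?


Given: RWND = 65535 bytes, MSS = 536 bytes
Full segments = floor(RWND / MSS)
Full segments = floor(65535 / 536)
Full segments = floor(122.2668) = 122

122


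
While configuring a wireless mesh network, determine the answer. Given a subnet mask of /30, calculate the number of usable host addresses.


Given: subnet mask /30
Host bits = 32 - 30 = 2
Total addresses = 2^2 = 4
Usable hosts = 4 - 2 (network + broadcast) = 2

2


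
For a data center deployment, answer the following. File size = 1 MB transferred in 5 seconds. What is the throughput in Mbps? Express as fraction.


Given: file = 1 MB, time = 5 s
File in Mb = 1 * 8 = 8 Mb
Throughput = 8 / 5 Mbps
Throughput = 8/5 Mbps

8/5


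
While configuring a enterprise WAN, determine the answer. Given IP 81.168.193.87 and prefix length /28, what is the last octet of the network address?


Given: IP = 81.168.193.87, prefix = /28
Subnet mask = 255.255.255.240
Last octet of IP: 87
Last octet of mask: 240
Network last octet = 87 AND 240 = 80

80


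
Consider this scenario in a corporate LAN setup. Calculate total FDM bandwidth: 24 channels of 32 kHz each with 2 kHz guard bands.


Given: 24 channels, 32 kHz each, guard = 2 kHz
Channel bandwidth = 24 * 32 = 768 kHz
Guard bands = 23 gaps * 2 kHz = 46 kHz
Total = 768 + 46 = 814 kHz

814


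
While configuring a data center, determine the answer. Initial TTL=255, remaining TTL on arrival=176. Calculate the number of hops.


Given: initial TTL = 255, received TTL = 176
Hops = initial TTL - received TTL
Hops = 255 - 176 = 79

79


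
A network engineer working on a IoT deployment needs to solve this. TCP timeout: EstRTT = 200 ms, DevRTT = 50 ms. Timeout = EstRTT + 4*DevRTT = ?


Given: EstRTT = 200 ms, DevRTT = 50 ms
Timeout = EstRTT + 4 * DevRTT
4 * DevRTT = 4 * 50 = 200
Timeout = 200 + 200 = 400 ms

400


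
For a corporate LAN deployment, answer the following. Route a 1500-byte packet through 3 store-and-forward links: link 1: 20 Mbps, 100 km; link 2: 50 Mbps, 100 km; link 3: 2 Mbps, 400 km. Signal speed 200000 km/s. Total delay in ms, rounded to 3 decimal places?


Packet = 1500 bytes = 12000 bits. Store-and-forward: sum (t_trans + t_prop) per link.
Link 1: t_trans = 12000/(20*10^6) s = 0.6000 ms; t_prop = 100/200000 s = 0.5000 ms; subtotal = 1.1000 ms
Link 2: t_trans = 12000/(50*10^6) s = 0.2400 ms; t_prop = 100/200000 s = 0.5000 ms; subtotal = 0.7400 ms
Link 3: t_trans = 12000/(2*10^6) s = 6.0000 ms; t_prop = 400/200000 s = 2.0000 ms; subtotal = 8.0000 ms
End-to-end = 1.1000 + 0.7400 + 8.0000 = 9.8400 ms -> 9.840 ms (3 dp)

9.840


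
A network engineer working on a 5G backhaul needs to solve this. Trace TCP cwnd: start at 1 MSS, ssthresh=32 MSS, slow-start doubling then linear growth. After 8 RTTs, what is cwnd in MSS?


RTT 0: cwnd = 1 MSS (initial)
RTT 1: cwnd = 2 MSS (slow start, doubled)
RTT 2: cwnd = 4 MSS (slow start, doubled)
RTT 3: cwnd = 8 MSS (slow start, doubled)
RTT 4: cwnd = 16 MSS (slow start, doubled)
RTT 5: cwnd = 32 MSS (slow start, doubled)
RTT 6: cwnd = 33 MSS (congestion avoidance, +1)
RTT 7: cwnd = 34 MSS (congestion avoidance, +1)
RTT 8: cwnd = 35 MSS (congestion avoidance, +1)

35


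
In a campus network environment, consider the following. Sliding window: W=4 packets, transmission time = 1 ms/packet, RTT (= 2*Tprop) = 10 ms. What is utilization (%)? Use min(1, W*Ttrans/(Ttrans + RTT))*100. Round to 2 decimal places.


Given: W = 4, Ttrans = 1 ms, RTT = 10 ms (= 2 * Tprop, Tprop = 5 ms)
Cycle time = Ttrans + RTT = 1 + 10 = 11 ms (first packet sent until its ACK returns)
W * Ttrans = 4 * 1 = 4 ms of sending per cycle
W * Ttrans / (Ttrans + RTT) = 4 / 11 = 0.363636
U = min(1, 0.363636) = 0.363636
U% = 36.36%

36.36


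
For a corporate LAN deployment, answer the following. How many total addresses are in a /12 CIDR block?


Given: CIDR prefix /12
Host bits = 32 - 12 = 20
Total addresses = 2^20 = 1048576

1048576


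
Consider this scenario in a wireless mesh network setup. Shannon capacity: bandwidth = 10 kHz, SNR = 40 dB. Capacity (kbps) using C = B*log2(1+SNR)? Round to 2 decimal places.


Given: B = 10 kHz, SNR = 40 dB
SNR linear = 10^(40/10) = 10000
1 + SNR = 10001
log2(10001) = 13.2878566418
C = 10 * 1000 * 13.2878566418 = 132878.5664 bps
C = 132.878566 kbps -> 132.88 kbps (2 dp)

132.88


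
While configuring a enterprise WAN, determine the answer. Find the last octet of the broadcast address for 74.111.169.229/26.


Given: IP = 74.111.169.229, prefix = /26
Host bits = 32 - 26 = 6
Network last octet = 229 AND mask = 192
Host part size = 2^6 - 1 = 63
Broadcast last octet = 192 OR 63 = 255

255


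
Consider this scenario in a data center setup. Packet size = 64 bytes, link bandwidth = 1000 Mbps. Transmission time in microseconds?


Given: packet = 64 bytes, bandwidth = 1000 Mbps
Packet in bits = 64 * 8 = 512 bits
Bandwidth = 1000 * 10^6 = 1000000000 bps
Time = 512 / 1000000000 seconds
Time in us = 512 * 10^6 / 1000000000 = 0.512

0.512


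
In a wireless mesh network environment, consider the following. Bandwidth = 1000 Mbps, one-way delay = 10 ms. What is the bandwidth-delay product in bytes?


Given: bandwidth = 1000 Mbps, delay = 10 ms
BDP in bits = 1000 * 10^6 * 10 / 1000
BDP in bits = 10000000
BDP in bytes = 10000000 / 8 = 1250000

1250000


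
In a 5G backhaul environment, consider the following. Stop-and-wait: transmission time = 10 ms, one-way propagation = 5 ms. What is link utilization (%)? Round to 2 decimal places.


Given: Ttrans = 10 ms, Tprop = 5 ms
RTT = 2 * Tprop = 2 * 5 = 10 ms
U = Ttrans / (Ttrans + RTT)
U = 10 / (10 + 10)
U = 10 / 20 = 0.5
U% = 50.00%

50.00


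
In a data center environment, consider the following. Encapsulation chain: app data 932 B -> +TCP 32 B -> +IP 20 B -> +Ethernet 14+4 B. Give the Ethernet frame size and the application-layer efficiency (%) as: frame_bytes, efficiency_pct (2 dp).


TCP segment = 932 + 32 = 964 B
IP packet = 964 + 20 = 984 B
Ethernet frame = 984 + 14 + 4 = 1002 B
Efficiency = app / frame = 932 / 1002 = 0.930140 = 93.0140% -> 93.01% (2 dp)

1002, 93.01


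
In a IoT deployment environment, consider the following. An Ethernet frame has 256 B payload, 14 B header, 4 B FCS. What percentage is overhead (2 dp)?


Given: payload = 256 B, header = 14 B, trailer = 4 B
Overhead bytes = header + trailer = 14 + 4 = 18
Total frame = payload + overhead = 256 + 18 = 274
Overhead % = 18 / 274 * 100 = 6.5693% -> 6.57% (2 dp)

6.57


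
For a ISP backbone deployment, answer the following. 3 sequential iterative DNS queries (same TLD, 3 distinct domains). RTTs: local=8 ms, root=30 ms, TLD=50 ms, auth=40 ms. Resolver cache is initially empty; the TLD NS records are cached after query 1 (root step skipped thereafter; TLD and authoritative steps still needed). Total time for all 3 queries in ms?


Lookup 1 (cold cache): local + root + TLD + auth = 8 + 30 + 50 + 40 = 128 ms
Lookups 2..3 (TLD NS cached -> skip root; new domain -> still ask TLD and auth): local + TLD + auth = 8 + 50 + 40 = 98 ms each
Remaining 2 lookups: 2 * 98 = 196 ms
Total = 128 + 196 = 324 ms

324


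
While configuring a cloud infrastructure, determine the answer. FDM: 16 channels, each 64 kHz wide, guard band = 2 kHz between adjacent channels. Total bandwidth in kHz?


Given: 16 channels, 64 kHz each, guard = 2 kHz
Channel bandwidth = 16 * 64 = 1024 kHz
Guard bands = 15 gaps * 2 kHz = 30 kHz
Total = 1024 + 30 = 1054 kHz

1054


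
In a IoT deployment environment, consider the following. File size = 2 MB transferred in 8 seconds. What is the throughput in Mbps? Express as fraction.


Given: file = 2 MB, time = 8 s
File in Mb = 2 * 8 = 16 Mb
Throughput = 16 / 8 Mbps
Throughput = 2 Mbps

2


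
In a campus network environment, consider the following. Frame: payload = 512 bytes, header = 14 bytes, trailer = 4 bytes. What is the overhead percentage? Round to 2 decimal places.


Given: payload = 512 B, header = 14 B, trailer = 4 B
Overhead bytes = header + trailer = 14 + 4 = 18
Total frame = payload + overhead = 512 + 18 = 530
Overhead % = 18 / 530 * 100 = 3.3962% -> 3.40% (2 dp)

3.40


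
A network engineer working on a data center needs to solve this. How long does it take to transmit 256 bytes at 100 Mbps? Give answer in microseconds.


Given: packet = 256 bytes, bandwidth = 100 Mbps
Packet in bits = 256 * 8 = 2048 bits
Bandwidth = 100 * 10^6 = 100000000 bps
Time = 2048 / 100000000 seconds
Time in us = 2048 * 10^6 / 100000000 = 20.48

20.48


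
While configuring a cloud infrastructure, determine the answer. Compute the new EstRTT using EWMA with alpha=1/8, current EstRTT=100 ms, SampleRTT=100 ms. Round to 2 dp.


Given: EstRTT = 100 ms, SampleRTT = 100 ms, alpha = 1/8
New EstRTT = (1 - alpha) * EstRTT + alpha * SampleRTT
(7/8) * 100 = 87.5
(1/8) * 100 = 12.5
New EstRTT = 87.5 + 12.5 = 100 ms -> 100.00 ms (2 dp)

100.00


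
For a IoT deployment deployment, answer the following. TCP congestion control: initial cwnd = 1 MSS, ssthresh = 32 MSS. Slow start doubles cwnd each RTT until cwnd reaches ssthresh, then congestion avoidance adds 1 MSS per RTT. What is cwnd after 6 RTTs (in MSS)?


RTT 0: cwnd = 1 MSS (initial)
RTT 1: cwnd = 2 MSS (slow start, doubled)
RTT 2: cwnd = 4 MSS (slow start, doubled)
RTT 3: cwnd = 8 MSS (slow start, doubled)
RTT 4: cwnd = 16 MSS (slow start, doubled)
RTT 5: cwnd = 32 MSS (slow start, doubled)
RTT 6: cwnd = 33 MSS (congestion avoidance, +1)

33
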